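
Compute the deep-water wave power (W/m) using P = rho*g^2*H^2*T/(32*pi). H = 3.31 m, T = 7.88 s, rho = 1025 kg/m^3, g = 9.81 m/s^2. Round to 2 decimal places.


P = rho * g^2 * H^2 * T / (32 * pi)
P = 1025 * 9.81^2 * 3.31^2 * 7.88 / (32 * pi)
P = 1025 * 96.2361 * 10.9561 * 7.88 / 100.53096
P = 84711.86 W/m

84711.86


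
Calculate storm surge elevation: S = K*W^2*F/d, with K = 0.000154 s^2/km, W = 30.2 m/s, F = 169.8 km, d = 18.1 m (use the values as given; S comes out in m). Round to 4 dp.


S = K * W^2 * F / d
W^2 = 30.2^2 = 912.04
S = 0.000154 * 912.04 * 169.8 / 18.1
Numerator = 0.000154 * 912.04 * 169.8 = 23.849116
S = 23.849116 / 18.1 = 1.3176 m

1.3176


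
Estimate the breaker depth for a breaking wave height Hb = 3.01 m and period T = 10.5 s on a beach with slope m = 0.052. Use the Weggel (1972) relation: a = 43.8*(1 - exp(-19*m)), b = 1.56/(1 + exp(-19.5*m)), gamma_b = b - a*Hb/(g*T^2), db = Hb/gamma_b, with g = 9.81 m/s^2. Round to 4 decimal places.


a = 43.8 * (1 - exp(-19 * m))
exp(-19 * 0.052) = exp(-0.9880) = 0.372321
a = 43.8 * (1 - 0.372321) = 27.492358
b = 1.56 / (1 + exp(-19.5 * m))
exp(-19.5 * 0.052) = exp(-1.0140) = 0.362765
b = 1.56 / (1 + 0.362765) = 1.144731
Hb / (g * T^2) = 3.01 / (9.81 * 10.5^2) = 3.01 / 1081.5525 = 0.00278304
gamma_b = b - a * Hb/(g*T^2) = 1.144731 - 27.492358 * 0.00278304 = 1.068219
db = Hb / gamma_b = 3.01 / 1.068219
db = 2.8178 m

2.8178


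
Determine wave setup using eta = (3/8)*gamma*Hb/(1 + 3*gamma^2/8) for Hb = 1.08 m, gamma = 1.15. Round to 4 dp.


eta = (3/8) * gamma * Hb / (1 + 3*gamma^2/8)
Numerator = (3/8) * 1.15 * 1.08 = 0.465750
Denominator = 1 + 3*1.15^2/8 = 1 + 0.495938 = 1.495938
eta = 0.465750 / 1.495938
eta = 0.3113 m

0.3113


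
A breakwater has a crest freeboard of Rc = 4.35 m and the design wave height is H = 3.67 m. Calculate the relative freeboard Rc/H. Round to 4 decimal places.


Relative freeboard = Rc / H
= 4.35 / 3.67
= 1.1853

1.1853


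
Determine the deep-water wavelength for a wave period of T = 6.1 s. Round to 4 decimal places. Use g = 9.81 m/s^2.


L0 = g * T^2 / (2 * pi)
L0 = 9.81 * 6.1^2 / (2 * pi)
L0 = 9.81 * 37.2100 / 6.28319
L0 = 365.0301 / 6.28319
L0 = 58.0963 m

58.0963


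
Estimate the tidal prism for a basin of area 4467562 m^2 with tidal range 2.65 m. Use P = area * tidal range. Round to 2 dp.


Tidal prism = Area * Tidal range
P = 4467562 * 2.65
P = 11839039.30 m^3

11839039.30


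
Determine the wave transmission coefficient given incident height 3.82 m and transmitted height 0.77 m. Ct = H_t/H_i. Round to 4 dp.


Ct = H_t / H_i
Ct = 0.77 / 3.82
Ct = 0.2016

0.2016


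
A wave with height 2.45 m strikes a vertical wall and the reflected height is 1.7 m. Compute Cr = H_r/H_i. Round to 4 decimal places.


Cr = H_r / H_i
Cr = 1.7 / 2.45
Cr = 0.6939

0.6939


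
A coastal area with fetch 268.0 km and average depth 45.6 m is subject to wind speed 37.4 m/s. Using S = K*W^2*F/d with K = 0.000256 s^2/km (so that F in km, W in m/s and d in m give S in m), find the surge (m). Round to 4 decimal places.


S = K * W^2 * F / d
W^2 = 37.4^2 = 1398.76
S = 0.000256 * 1398.76 * 268.0 / 45.6
Numerator = 0.000256 * 1398.76 * 268.0 = 95.966126
S = 95.966126 / 45.6 = 2.1045 m

2.1045


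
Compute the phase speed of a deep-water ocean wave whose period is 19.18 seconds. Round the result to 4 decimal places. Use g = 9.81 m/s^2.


We use the deep-water celerity formula:
C = g * T / (2 * pi)
C = 9.81 * 19.18 / (2 * 3.14159...)
C = 188.155800 / 6.283185
C = 29.9459 m/s

29.9459


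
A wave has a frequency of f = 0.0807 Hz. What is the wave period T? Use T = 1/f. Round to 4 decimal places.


T = 1 / f
T = 1 / 0.0807
T = 12.3916 s

12.3916


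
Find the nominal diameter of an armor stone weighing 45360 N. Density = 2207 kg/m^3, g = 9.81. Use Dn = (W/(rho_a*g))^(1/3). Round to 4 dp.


V = W / (rho_a * g)
V = 45360 / (2207 * 9.81)
V = 45360 / 21650.67
V = 2.095085 m^3
Dn = V^(1/3) = 2.095085^(1/3)
Dn = 1.2796 m

1.2796


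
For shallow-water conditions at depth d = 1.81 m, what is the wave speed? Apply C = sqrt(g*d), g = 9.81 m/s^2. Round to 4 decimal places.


Using the shallow-water approximation:
C = sqrt(g * d) = sqrt(9.81 * 1.81)
C = sqrt(17.7561)
C = 4.2138 m/s

4.2138


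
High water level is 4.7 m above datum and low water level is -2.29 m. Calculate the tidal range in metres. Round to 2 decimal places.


Tidal range = High water - Low water
Tidal range = 4.7 - (-2.29)
Tidal range = 6.99 m

6.99


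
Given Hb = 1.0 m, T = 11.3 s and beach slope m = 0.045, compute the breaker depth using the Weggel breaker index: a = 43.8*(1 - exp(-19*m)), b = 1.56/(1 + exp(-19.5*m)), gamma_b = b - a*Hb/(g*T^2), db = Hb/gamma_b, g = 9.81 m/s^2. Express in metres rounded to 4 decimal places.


a = 43.8 * (1 - exp(-19 * m))
exp(-19 * 0.045) = exp(-0.8550) = 0.425283
a = 43.8 * (1 - 0.425283) = 25.172596
b = 1.56 / (1 + exp(-19.5 * m))
exp(-19.5 * 0.045) = exp(-0.8775) = 0.415821
b = 1.56 / (1 + 0.415821) = 1.101834
Hb / (g * T^2) = 1.0 / (9.81 * 11.3^2) = 1.0 / 1252.6389 = 0.00079831
gamma_b = b - a * Hb/(g*T^2) = 1.101834 - 25.172596 * 0.00079831 = 1.081738
db = Hb / gamma_b = 1.0 / 1.081738
db = 0.9244 m

0.9244


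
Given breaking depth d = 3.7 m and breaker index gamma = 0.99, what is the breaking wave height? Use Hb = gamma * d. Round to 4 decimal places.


Hb = gamma * d
Hb = 0.99 * 3.7
Hb = 3.6630 m

3.6630


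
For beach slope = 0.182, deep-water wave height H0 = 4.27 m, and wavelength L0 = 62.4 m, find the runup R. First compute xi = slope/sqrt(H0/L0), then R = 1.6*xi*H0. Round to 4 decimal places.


xi = slope / sqrt(H0/L0)
H0/L0 = 4.27/62.4 = 0.068429
sqrt(0.068429) = 0.261590
xi = 0.182 / 0.261590 = 0.695744
R = 1.6 * xi * H0 = 1.6 * 0.695744 * 4.27
R = 4.7533 m

4.7533


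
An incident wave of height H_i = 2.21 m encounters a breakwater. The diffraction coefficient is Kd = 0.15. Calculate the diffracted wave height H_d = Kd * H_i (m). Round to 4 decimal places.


H_d = Kd * H_i
H_d = 0.15 * 2.21
H_d = 0.3315 m

0.3315


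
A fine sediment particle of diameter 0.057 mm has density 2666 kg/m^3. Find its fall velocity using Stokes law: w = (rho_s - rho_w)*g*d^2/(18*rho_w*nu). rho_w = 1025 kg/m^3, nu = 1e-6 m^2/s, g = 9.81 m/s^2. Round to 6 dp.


w = (rho_s - rho_w) * g * d^2 / (18 * rho_w * nu)
d = 0.057 mm = 0.000057 m
rho_s - rho_w = 2666 - 1025 = 1641
Numerator = 1641 * 9.81 * (0.000057)^2 = 0.000052303084
Denominator = 18 * 1025 * 1e-6 = 0.018450
w = 0.002835 m/s

0.002835


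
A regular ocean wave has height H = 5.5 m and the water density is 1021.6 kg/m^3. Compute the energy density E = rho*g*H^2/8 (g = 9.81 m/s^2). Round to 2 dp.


E = (1/8) * rho * g * H^2
E = (1/8) * 1021.6 * 9.81 * 5.5^2
E = 0.125 * 1021.6 * 9.81 * 30.2500
E = 37895.29 J/m^2

37895.29


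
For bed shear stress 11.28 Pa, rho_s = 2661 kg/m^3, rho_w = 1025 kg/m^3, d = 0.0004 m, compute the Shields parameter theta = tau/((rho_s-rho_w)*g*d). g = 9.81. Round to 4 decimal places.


theta = tau / ((rho_s - rho_w) * g * d)
rho_s - rho_w = 2661 - 1025 = 1636
Denominator = 1636 * 9.81 * 0.0004 = 6.419664
theta = 11.28 / 6.419664
theta = 1.7571

1.7571


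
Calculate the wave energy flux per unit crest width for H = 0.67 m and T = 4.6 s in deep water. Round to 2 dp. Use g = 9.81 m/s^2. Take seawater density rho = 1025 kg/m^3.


P = rho * g^2 * H^2 * T / (32 * pi)
P = 1025 * 9.81^2 * 0.67^2 * 4.6 / (32 * pi)
P = 1025 * 96.2361 * 0.4489 * 4.6 / 100.53096
P = 2026.14 W/m

2026.14


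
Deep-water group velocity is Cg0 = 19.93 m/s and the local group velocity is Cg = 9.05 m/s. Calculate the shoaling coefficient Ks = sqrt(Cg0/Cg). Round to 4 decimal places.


Ks = sqrt(Cg0 / Cg)
Ks = sqrt(19.93 / 9.05)
Ks = sqrt(2.2022)
Ks = 1.4840

1.4840


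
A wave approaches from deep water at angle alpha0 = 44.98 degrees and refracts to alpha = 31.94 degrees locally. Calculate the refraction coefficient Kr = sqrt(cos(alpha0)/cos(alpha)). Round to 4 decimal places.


Kr = sqrt(cos(alpha0) / cos(alpha))
cos(44.98) = 0.707354
cos(31.94) = 0.848603
Kr = sqrt(0.707354 / 0.848603)
Kr = sqrt(0.833551)
Kr = 0.9130

0.9130


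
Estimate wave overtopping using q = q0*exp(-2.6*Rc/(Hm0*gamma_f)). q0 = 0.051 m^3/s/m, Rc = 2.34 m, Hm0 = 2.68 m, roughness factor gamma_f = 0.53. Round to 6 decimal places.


q = q0 * exp(-2.6 * Rc / (Hm0 * gamma_f))
Exponent = -2.6 * 2.34 / (2.68 * 0.53)
= -2.6 * 2.34 / 1.4204
= -4.283300
exp(-4.283300) = 0.013797
q = 0.051 * 0.013797
q = 0.000704 m^3/s/m

0.000704


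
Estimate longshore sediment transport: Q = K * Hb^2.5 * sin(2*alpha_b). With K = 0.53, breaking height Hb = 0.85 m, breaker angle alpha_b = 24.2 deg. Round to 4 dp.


Q = K * Hb^2.5 * sin(2 * alpha_b)
Hb^2.5 = 0.85^2.5 = 0.666112
sin(2 * 24.2) = sin(48.4) = 0.747798
Q = 0.53 * 0.666112 * 0.747798
Q = 0.2640 m^3/s

0.2640


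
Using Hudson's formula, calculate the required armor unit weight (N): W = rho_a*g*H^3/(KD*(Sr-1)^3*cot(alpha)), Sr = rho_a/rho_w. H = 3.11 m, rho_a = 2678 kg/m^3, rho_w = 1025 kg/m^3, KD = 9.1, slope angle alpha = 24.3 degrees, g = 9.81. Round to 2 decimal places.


Sr = rho_a / rho_w = 2678 / 1025 = 2.612683
(Sr - 1) = 1.612683
(Sr - 1)^3 = 4.194179
cot(24.3) = 1 / tan(24.3) = 1 / 0.451517 = 2.214754
Numerator = 2678 * 9.81 * 3.11^3 = 790243.1630
Denominator = 9.1 * 4.194179 * 2.214754 = 84.530600
W = 790243.1630 / 84.530600
W = 9348.60 N

9348.60


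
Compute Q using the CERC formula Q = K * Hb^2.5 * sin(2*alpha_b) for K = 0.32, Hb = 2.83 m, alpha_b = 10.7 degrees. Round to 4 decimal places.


Q = K * Hb^2.5 * sin(2 * alpha_b)
Hb^2.5 = 2.83^2.5 = 13.473055
sin(2 * 10.7) = sin(21.4) = 0.364877
Q = 0.32 * 13.473055 * 0.364877
Q = 1.5731 m^3/s

1.5731


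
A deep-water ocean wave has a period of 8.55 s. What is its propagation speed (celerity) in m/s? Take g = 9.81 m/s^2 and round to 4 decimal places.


We use the deep-water celerity formula:
C = g * T / (2 * pi)
C = 9.81 * 8.55 / (2 * 3.14159...)
C = 83.875500 / 6.283185
C = 13.3492 m/s

13.3492


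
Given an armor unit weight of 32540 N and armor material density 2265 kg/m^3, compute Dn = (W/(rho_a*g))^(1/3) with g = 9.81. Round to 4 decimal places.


V = W / (rho_a * g)
V = 32540 / (2265 * 9.81)
V = 32540 / 22219.65
V = 1.464470 m^3
Dn = V^(1/3) = 1.464470^(1/3)
Dn = 1.1356 m

1.1356


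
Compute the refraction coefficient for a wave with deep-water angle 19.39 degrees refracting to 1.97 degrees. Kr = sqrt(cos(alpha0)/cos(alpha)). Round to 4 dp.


Kr = sqrt(cos(alpha0) / cos(alpha))
cos(19.39) = 0.943281
cos(1.97) = 0.999409
Kr = sqrt(0.943281 / 0.999409)
Kr = sqrt(0.943838)
Kr = 0.9715

0.9715


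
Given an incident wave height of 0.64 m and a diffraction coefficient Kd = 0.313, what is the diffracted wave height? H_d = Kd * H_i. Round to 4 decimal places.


H_d = Kd * H_i
H_d = 0.313 * 0.64
H_d = 0.2003 m

0.2003


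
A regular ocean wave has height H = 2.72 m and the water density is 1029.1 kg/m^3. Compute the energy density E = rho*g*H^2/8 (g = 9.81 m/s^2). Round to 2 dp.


E = (1/8) * rho * g * H^2
E = (1/8) * 1029.1 * 9.81 * 2.72^2
E = 0.125 * 1029.1 * 9.81 * 7.3984
E = 9336.29 J/m^2

9336.29


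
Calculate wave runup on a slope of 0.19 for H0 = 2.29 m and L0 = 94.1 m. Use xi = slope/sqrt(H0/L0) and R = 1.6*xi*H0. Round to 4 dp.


xi = slope / sqrt(H0/L0)
H0/L0 = 2.29/94.1 = 0.024336
sqrt(0.024336) = 0.155999
xi = 0.19 / 0.155999 = 1.217953
R = 1.6 * xi * H0 = 1.6 * 1.217953 * 2.29
R = 4.4626 m

4.4626


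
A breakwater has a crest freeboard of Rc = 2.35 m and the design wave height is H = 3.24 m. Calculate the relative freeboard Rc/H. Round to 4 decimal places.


Relative freeboard = Rc / H
= 2.35 / 3.24
= 0.7253

0.7253


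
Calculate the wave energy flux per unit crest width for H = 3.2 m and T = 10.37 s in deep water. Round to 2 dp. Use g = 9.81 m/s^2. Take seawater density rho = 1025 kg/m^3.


P = rho * g^2 * H^2 * T / (32 * pi)
P = 1025 * 9.81^2 * 3.2^2 * 10.37 / (32 * pi)
P = 1025 * 96.2361 * 10.2400 * 10.37 / 100.53096
P = 104193.53 W/m

104193.53


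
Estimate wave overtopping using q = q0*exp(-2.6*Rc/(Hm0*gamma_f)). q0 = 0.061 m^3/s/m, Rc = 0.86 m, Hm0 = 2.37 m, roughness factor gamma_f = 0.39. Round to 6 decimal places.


q = q0 * exp(-2.6 * Rc / (Hm0 * gamma_f))
Exponent = -2.6 * 0.86 / (2.37 * 0.39)
= -2.6 * 0.86 / 0.9243
= -2.419128
exp(-2.419128) = 0.088999
q = 0.061 * 0.088999
q = 0.005429 m^3/s/m

0.005429


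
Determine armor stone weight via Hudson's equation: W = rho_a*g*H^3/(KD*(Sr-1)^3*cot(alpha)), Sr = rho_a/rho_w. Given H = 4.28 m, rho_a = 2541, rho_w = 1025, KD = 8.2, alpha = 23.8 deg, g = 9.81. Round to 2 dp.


Sr = rho_a / rho_w = 2541 / 1025 = 2.479024
(Sr - 1) = 1.479024
(Sr - 1)^3 = 3.235385
cot(23.8) = 1 / tan(23.8) = 1 / 0.441053 = 2.267304
Numerator = 2541 * 9.81 * 4.28^3 = 1954361.8637
Denominator = 8.2 * 3.235385 * 2.267304 = 60.151924
W = 1954361.8637 / 60.151924
W = 32490.43 N

32490.43


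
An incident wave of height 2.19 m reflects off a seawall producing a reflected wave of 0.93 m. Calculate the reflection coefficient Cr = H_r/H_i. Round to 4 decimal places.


Cr = H_r / H_i
Cr = 0.93 / 2.19
Cr = 0.4247

0.4247


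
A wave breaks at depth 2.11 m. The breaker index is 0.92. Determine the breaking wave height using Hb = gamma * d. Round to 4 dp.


Hb = gamma * d
Hb = 0.92 * 2.11
Hb = 1.9412 m

1.9412


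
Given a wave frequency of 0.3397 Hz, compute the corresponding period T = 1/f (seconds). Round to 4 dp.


T = 1 / f
T = 1 / 0.3397
T = 2.9438 s

2.9438


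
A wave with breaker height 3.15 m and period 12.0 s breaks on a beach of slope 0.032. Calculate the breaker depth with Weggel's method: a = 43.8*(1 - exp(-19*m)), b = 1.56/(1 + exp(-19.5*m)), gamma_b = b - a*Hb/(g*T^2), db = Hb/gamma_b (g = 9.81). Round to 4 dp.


a = 43.8 * (1 - exp(-19 * m))
exp(-19 * 0.032) = exp(-0.6080) = 0.544439
a = 43.8 * (1 - 0.544439) = 19.953587
b = 1.56 / (1 + exp(-19.5 * m))
exp(-19.5 * 0.032) = exp(-0.6240) = 0.535797
b = 1.56 / (1 + 0.535797) = 1.015759
Hb / (g * T^2) = 3.15 / (9.81 * 12.0^2) = 3.15 / 1412.6400 = 0.00222987
gamma_b = b - a * Hb/(g*T^2) = 1.015759 - 19.953587 * 0.00222987 = 0.971265
db = Hb / gamma_b = 3.15 / 0.971265
db = 3.2432 m

3.2432


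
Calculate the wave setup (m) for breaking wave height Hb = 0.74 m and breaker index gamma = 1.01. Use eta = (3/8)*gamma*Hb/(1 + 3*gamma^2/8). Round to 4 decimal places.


eta = (3/8) * gamma * Hb / (1 + 3*gamma^2/8)
Numerator = (3/8) * 1.01 * 0.74 = 0.280275
Denominator = 1 + 3*1.01^2/8 = 1 + 0.382538 = 1.382538
eta = 0.280275 / 1.382538
eta = 0.2027 m

0.2027


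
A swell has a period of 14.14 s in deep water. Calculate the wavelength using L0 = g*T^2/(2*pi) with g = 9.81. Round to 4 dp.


L0 = g * T^2 / (2 * pi)
L0 = 9.81 * 14.14^2 / (2 * pi)
L0 = 9.81 * 199.9396 / 6.28319
L0 = 1961.4075 / 6.28319
L0 = 312.1677 m

312.1677


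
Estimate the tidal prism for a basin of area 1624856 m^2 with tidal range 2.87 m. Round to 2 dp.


Tidal prism = Area * Tidal range
P = 1624856 * 2.87
P = 4663336.72 m^3

4663336.72


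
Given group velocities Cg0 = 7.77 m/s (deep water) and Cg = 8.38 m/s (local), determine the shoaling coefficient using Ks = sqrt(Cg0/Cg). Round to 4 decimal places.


Ks = sqrt(Cg0 / Cg)
Ks = sqrt(7.77 / 8.38)
Ks = sqrt(0.9272)
Ks = 0.9629

0.9629


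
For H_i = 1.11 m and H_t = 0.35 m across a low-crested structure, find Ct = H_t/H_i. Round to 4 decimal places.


Ct = H_t / H_i
Ct = 0.35 / 1.11
Ct = 0.3153

0.3153


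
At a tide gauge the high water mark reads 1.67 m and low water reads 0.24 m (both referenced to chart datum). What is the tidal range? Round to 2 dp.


Tidal range = High water - Low water
Tidal range = 1.67 - (0.24)
Tidal range = 1.43 m

1.43


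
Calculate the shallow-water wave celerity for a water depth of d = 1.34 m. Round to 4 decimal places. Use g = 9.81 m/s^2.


Using the shallow-water approximation:
C = sqrt(g * d) = sqrt(9.81 * 1.34)
C = sqrt(13.1454)
C = 3.6257 m/s

3.6257


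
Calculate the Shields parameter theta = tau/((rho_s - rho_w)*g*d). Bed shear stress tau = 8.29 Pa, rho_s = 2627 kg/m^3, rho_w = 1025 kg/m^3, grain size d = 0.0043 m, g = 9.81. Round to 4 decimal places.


theta = tau / ((rho_s - rho_w) * g * d)
rho_s - rho_w = 2627 - 1025 = 1602
Denominator = 1602 * 9.81 * 0.0043 = 67.577166
theta = 8.29 / 67.577166
theta = 0.1227

0.1227


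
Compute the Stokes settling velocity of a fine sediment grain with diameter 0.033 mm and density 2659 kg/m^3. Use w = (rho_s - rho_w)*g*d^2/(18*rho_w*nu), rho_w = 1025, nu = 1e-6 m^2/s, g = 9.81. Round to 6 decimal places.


w = (rho_s - rho_w) * g * d^2 / (18 * rho_w * nu)
d = 0.033 mm = 0.000033 m
rho_s - rho_w = 2659 - 1025 = 1634
Numerator = 1634 * 9.81 * (0.000033)^2 = 0.000017456169
Denominator = 18 * 1025 * 1e-6 = 0.018450
w = 0.000946 m/s

0.000946


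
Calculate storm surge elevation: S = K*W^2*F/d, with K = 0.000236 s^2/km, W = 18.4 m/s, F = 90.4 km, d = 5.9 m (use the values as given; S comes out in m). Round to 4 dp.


S = K * W^2 * F / d
W^2 = 18.4^2 = 338.56
S = 0.000236 * 338.56 * 90.4 / 5.9
Numerator = 0.000236 * 338.56 * 90.4 = 7.222974
S = 7.222974 / 5.9 = 1.2242 m

1.2242


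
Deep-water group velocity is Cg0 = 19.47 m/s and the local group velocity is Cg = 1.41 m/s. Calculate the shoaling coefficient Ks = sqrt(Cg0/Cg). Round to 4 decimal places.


Ks = sqrt(Cg0 / Cg)
Ks = sqrt(19.47 / 1.41)
Ks = sqrt(13.8085)
Ks = 3.7160

3.7160


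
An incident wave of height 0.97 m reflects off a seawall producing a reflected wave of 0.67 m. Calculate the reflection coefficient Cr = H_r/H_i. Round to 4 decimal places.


Cr = H_r / H_i
Cr = 0.67 / 0.97
Cr = 0.6907

0.6907


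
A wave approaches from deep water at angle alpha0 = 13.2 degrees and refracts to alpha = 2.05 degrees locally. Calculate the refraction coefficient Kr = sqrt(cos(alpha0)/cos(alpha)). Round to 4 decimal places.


Kr = sqrt(cos(alpha0) / cos(alpha))
cos(13.2) = 0.973579
cos(2.05) = 0.999360
Kr = sqrt(0.973579 / 0.999360)
Kr = sqrt(0.974202)
Kr = 0.9870

0.9870


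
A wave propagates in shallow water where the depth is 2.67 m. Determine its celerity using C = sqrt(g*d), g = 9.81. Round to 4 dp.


Using the shallow-water approximation:
C = sqrt(g * d) = sqrt(9.81 * 2.67)
C = sqrt(26.1927)
C = 5.1179 m/s

5.1179


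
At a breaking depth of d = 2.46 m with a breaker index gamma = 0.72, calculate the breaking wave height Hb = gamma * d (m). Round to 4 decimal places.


Hb = gamma * d
Hb = 0.72 * 2.46
Hb = 1.7712 m

1.7712


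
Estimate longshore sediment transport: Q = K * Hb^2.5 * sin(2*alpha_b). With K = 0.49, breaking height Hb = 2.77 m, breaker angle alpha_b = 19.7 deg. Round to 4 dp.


Q = K * Hb^2.5 * sin(2 * alpha_b)
Hb^2.5 = 2.77^2.5 = 12.770251
sin(2 * 19.7) = sin(39.4) = 0.634731
Q = 0.49 * 12.770251 * 0.634731
Q = 3.9718 m^3/s

3.9718


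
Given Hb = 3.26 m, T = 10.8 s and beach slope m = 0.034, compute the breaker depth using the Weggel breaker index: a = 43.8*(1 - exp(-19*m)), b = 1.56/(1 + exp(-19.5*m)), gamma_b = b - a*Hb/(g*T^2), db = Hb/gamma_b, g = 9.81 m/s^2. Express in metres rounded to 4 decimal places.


a = 43.8 * (1 - exp(-19 * m))
exp(-19 * 0.034) = exp(-0.6460) = 0.524138
a = 43.8 * (1 - 0.524138) = 20.842749
b = 1.56 / (1 + exp(-19.5 * m))
exp(-19.5 * 0.034) = exp(-0.6630) = 0.515303
b = 1.56 / (1 + 0.515303) = 1.029497
Hb / (g * T^2) = 3.26 / (9.81 * 10.8^2) = 3.26 / 1144.2384 = 0.00284906
gamma_b = b - a * Hb/(g*T^2) = 1.029497 - 20.842749 * 0.00284906 = 0.970115
db = Hb / gamma_b = 3.26 / 0.970115
db = 3.3604 m

3.3604


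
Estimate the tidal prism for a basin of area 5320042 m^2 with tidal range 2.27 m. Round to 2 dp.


Tidal prism = Area * Tidal range
P = 5320042 * 2.27
P = 12076495.34 m^3

12076495.34


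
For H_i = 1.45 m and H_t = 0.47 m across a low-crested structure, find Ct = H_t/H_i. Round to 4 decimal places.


Ct = H_t / H_i
Ct = 0.47 / 1.45
Ct = 0.3241

0.3241


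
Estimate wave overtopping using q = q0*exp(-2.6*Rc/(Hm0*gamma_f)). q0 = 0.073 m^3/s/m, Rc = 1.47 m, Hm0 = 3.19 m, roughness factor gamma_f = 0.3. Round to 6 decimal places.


q = q0 * exp(-2.6 * Rc / (Hm0 * gamma_f))
Exponent = -2.6 * 1.47 / (3.19 * 0.3)
= -2.6 * 1.47 / 0.9570
= -3.993730
exp(-3.993730) = 0.018431
q = 0.073 * 0.018431
q = 0.001345 m^3/s/m

0.001345


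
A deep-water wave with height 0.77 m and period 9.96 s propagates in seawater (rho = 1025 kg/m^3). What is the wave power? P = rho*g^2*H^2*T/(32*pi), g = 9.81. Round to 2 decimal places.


P = rho * g^2 * H^2 * T / (32 * pi)
P = 1025 * 9.81^2 * 0.77^2 * 9.96 / (32 * pi)
P = 1025 * 96.2361 * 0.5929 * 9.96 / 100.53096
P = 5794.32 W/m

5794.32


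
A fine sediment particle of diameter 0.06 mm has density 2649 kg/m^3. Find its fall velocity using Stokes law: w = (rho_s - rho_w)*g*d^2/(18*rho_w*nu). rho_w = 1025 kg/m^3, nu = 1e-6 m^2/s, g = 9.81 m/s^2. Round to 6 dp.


w = (rho_s - rho_w) * g * d^2 / (18 * rho_w * nu)
d = 0.06 mm = 0.000060 m
rho_s - rho_w = 2649 - 1025 = 1624
Numerator = 1624 * 9.81 * (0.000060)^2 = 0.000057353184
Denominator = 18 * 1025 * 1e-6 = 0.018450
w = 0.003109 m/s

0.003109


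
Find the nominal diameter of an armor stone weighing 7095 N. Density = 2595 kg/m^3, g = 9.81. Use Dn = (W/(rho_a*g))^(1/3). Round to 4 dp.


V = W / (rho_a * g)
V = 7095 / (2595 * 9.81)
V = 7095 / 25456.95
V = 0.278706 m^3
Dn = V^(1/3) = 0.278706^(1/3)
Dn = 0.6532 m

0.6532


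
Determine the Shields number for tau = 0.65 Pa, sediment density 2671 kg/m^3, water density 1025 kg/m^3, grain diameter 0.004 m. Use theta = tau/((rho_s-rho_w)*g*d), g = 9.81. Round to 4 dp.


theta = tau / ((rho_s - rho_w) * g * d)
rho_s - rho_w = 2671 - 1025 = 1646
Denominator = 1646 * 9.81 * 0.004 = 64.589040
theta = 0.65 / 64.589040
theta = 0.0101

0.0101


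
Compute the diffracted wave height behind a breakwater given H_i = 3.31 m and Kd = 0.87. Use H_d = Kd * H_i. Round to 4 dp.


H_d = Kd * H_i
H_d = 0.87 * 3.31
H_d = 2.8797 m

2.8797


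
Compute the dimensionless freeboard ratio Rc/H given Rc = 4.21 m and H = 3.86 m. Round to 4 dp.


Relative freeboard = Rc / H
= 4.21 / 3.86
= 1.0907

1.0907


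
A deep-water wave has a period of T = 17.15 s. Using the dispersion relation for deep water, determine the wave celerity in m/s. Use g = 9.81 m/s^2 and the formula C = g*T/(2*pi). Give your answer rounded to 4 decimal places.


We use the deep-water celerity formula:
C = g * T / (2 * pi)
C = 9.81 * 17.15 / (2 * 3.14159...)
C = 168.241500 / 6.283185
C = 26.7765 m/s

26.7765


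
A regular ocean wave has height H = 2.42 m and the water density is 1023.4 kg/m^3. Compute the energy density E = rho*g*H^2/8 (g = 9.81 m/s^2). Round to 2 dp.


E = (1/8) * rho * g * H^2
E = (1/8) * 1023.4 * 9.81 * 2.42^2
E = 0.125 * 1023.4 * 9.81 * 5.8564
E = 7349.46 J/m^2

7349.46


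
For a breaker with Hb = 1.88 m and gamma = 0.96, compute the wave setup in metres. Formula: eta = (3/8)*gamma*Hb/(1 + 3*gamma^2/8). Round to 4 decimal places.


eta = (3/8) * gamma * Hb / (1 + 3*gamma^2/8)
Numerator = (3/8) * 0.96 * 1.88 = 0.676800
Denominator = 1 + 3*0.96^2/8 = 1 + 0.345600 = 1.345600
eta = 0.676800 / 1.345600
eta = 0.5030 m

0.5030


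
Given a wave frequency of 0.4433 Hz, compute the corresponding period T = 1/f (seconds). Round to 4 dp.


T = 1 / f
T = 1 / 0.4433
T = 2.2558 s

2.2558


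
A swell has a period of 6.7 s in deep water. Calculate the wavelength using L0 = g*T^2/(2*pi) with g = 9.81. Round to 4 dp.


L0 = g * T^2 / (2 * pi)
L0 = 9.81 * 6.7^2 / (2 * pi)
L0 = 9.81 * 44.8900 / 6.28319
L0 = 440.3709 / 6.28319
L0 = 70.0872 m

70.0872


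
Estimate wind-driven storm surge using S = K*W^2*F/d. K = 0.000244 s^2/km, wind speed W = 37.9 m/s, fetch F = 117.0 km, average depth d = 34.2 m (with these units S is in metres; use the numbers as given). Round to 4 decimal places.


S = K * W^2 * F / d
W^2 = 37.9^2 = 1436.41
S = 0.000244 * 1436.41 * 117.0 / 34.2
Numerator = 0.000244 * 1436.41 * 117.0 = 41.006633
S = 41.006633 / 34.2 = 1.1990 m

1.1990


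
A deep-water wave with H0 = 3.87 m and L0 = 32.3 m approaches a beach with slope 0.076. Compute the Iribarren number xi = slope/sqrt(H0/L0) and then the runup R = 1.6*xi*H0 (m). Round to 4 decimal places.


xi = slope / sqrt(H0/L0)
H0/L0 = 3.87/32.3 = 0.119814
sqrt(0.119814) = 0.346142
xi = 0.076 / 0.346142 = 0.219563
R = 1.6 * xi * H0 = 1.6 * 0.219563 * 3.87
R = 1.3595 m

1.3595


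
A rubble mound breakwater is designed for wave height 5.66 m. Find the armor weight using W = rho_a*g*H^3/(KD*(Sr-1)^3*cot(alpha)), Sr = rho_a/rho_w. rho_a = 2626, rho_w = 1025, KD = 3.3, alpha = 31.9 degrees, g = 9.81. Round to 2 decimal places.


Sr = rho_a / rho_w = 2626 / 1025 = 2.561951
(Sr - 1) = 1.561951
(Sr - 1)^3 = 3.810679
cot(31.9) = 1 / tan(31.9) = 1 / 0.622445 = 1.606567
Numerator = 2626 * 9.81 * 5.66^3 = 4671033.9377
Denominator = 3.3 * 3.810679 * 1.606567 = 20.202971
W = 4671033.9377 / 20.202971
W = 231205.30 N

231205.30


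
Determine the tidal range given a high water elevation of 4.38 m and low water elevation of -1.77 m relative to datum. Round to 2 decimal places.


Tidal range = High water - Low water
Tidal range = 4.38 - (-1.77)
Tidal range = 6.15 m

6.15


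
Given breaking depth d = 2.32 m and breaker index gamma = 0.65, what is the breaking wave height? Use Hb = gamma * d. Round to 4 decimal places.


Hb = gamma * d
Hb = 0.65 * 2.32
Hb = 1.5080 m

1.5080


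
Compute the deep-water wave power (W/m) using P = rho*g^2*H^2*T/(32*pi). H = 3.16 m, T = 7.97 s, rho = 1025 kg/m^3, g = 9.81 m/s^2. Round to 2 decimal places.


P = rho * g^2 * H^2 * T / (32 * pi)
P = 1025 * 9.81^2 * 3.16^2 * 7.97 / (32 * pi)
P = 1025 * 96.2361 * 9.9856 * 7.97 / 100.53096
P = 78089.84 W/m

78089.84


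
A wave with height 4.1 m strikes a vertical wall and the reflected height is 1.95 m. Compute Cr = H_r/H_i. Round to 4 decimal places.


Cr = H_r / H_i
Cr = 1.95 / 4.1
Cr = 0.4756

0.4756


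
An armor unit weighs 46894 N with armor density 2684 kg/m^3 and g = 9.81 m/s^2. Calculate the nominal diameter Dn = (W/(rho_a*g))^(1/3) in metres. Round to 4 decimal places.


V = W / (rho_a * g)
V = 46894 / (2684 * 9.81)
V = 46894 / 26330.04
V = 1.781008 m^3
Dn = V^(1/3) = 1.781008^(1/3)
Dn = 1.2121 m

1.2121


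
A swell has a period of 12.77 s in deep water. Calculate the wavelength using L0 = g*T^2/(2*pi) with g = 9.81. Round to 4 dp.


L0 = g * T^2 / (2 * pi)
L0 = 9.81 * 12.77^2 / (2 * pi)
L0 = 9.81 * 163.0729 / 6.28319
L0 = 1599.7451 / 6.28319
L0 = 254.6073 m

254.6073


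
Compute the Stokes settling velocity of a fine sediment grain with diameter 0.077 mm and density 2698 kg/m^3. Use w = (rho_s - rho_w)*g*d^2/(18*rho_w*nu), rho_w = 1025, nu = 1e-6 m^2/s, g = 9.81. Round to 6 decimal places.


w = (rho_s - rho_w) * g * d^2 / (18 * rho_w * nu)
d = 0.077 mm = 0.000077 m
rho_s - rho_w = 2698 - 1025 = 1673
Numerator = 1673 * 9.81 * (0.000077)^2 = 0.000097307519
Denominator = 18 * 1025 * 1e-6 = 0.018450
w = 0.005274 m/s

0.005274


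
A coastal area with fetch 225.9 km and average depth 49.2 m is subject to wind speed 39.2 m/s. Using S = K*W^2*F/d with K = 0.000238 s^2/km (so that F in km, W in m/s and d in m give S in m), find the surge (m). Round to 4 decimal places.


S = K * W^2 * F / d
W^2 = 39.2^2 = 1536.64
S = 0.000238 * 1536.64 * 225.9 / 49.2
Numerator = 0.000238 * 1536.64 * 225.9 = 82.616220
S = 82.616220 / 49.2 = 1.6792 m

1.6792


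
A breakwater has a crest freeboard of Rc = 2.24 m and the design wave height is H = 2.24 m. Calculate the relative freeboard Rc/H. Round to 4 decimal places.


Relative freeboard = Rc / H
= 2.24 / 2.24
= 1.0000

1.0000


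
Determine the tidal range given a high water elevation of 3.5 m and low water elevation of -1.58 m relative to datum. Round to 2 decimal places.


Tidal range = High water - Low water
Tidal range = 3.5 - (-1.58)
Tidal range = 5.08 m

5.08


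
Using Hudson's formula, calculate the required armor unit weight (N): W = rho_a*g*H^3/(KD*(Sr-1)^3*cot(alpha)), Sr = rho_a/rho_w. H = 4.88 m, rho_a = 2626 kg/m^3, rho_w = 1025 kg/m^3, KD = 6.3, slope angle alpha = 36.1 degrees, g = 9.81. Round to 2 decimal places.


Sr = rho_a / rho_w = 2626 / 1025 = 2.561951
(Sr - 1) = 1.561951
(Sr - 1)^3 = 3.810679
cot(36.1) = 1 / tan(36.1) = 1 / 0.729213 = 1.371342
Numerator = 2626 * 9.81 * 4.88^3 = 2993802.8338
Denominator = 6.3 * 3.810679 * 1.371342 = 32.922198
W = 2993802.8338 / 32.922198
W = 90935.69 N

90935.69


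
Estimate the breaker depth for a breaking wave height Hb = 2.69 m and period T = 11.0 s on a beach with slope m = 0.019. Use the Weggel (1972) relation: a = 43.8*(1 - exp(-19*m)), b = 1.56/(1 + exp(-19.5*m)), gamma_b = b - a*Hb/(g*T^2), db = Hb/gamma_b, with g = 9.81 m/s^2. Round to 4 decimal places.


a = 43.8 * (1 - exp(-19 * m))
exp(-19 * 0.019) = exp(-0.3610) = 0.696979
a = 43.8 * (1 - 0.696979) = 13.272320
b = 1.56 / (1 + exp(-19.5 * m))
exp(-19.5 * 0.019) = exp(-0.3705) = 0.690389
b = 1.56 / (1 + 0.690389) = 0.922864
Hb / (g * T^2) = 2.69 / (9.81 * 11.0^2) = 2.69 / 1187.0100 = 0.00226620
gamma_b = b - a * Hb/(g*T^2) = 0.922864 - 13.272320 * 0.00226620 = 0.892787
db = Hb / gamma_b = 2.69 / 0.892787
db = 3.0130 m

3.0130


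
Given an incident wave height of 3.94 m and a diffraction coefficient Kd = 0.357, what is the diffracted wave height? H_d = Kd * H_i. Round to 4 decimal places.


H_d = Kd * H_i
H_d = 0.357 * 3.94
H_d = 1.4066 m

1.4066


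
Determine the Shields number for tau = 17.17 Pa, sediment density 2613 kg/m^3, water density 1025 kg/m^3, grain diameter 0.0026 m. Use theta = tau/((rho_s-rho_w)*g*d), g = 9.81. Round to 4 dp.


theta = tau / ((rho_s - rho_w) * g * d)
rho_s - rho_w = 2613 - 1025 = 1588
Denominator = 1588 * 9.81 * 0.0026 = 40.503528
theta = 17.17 / 40.503528
theta = 0.4239

0.4239


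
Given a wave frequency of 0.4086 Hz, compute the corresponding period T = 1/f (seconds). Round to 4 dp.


T = 1 / f
T = 1 / 0.4086
T = 2.4474 s

2.4474


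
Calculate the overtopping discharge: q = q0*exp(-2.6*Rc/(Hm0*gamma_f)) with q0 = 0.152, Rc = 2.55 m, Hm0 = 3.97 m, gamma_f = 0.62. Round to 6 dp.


q = q0 * exp(-2.6 * Rc / (Hm0 * gamma_f))
Exponent = -2.6 * 2.55 / (3.97 * 0.62)
= -2.6 * 2.55 / 2.4614
= -2.693589
exp(-2.693589) = 0.067638
q = 0.152 * 0.067638
q = 0.010281 m^3/s/m

0.010281


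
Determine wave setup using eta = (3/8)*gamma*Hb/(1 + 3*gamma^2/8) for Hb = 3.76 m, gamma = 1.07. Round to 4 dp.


eta = (3/8) * gamma * Hb / (1 + 3*gamma^2/8)
Numerator = (3/8) * 1.07 * 3.76 = 1.508700
Denominator = 1 + 3*1.07^2/8 = 1 + 0.429338 = 1.429338
eta = 1.508700 / 1.429338
eta = 1.0555 m

1.0555


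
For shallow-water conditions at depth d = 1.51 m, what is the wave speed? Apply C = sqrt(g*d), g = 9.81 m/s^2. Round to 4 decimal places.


Using the shallow-water approximation:
C = sqrt(g * d) = sqrt(9.81 * 1.51)
C = sqrt(14.8131)
C = 3.8488 m/s

3.8488


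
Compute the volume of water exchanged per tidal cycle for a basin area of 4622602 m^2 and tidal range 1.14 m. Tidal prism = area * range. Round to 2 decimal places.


Tidal prism = Area * Tidal range
P = 4622602 * 1.14
P = 5269766.28 m^3

5269766.28


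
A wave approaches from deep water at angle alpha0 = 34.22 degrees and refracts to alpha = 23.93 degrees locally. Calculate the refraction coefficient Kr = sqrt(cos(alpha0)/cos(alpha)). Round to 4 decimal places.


Kr = sqrt(cos(alpha0) / cos(alpha))
cos(34.22) = 0.826884
cos(23.93) = 0.914042
Kr = sqrt(0.826884 / 0.914042)
Kr = sqrt(0.904646)
Kr = 0.9511

0.9511


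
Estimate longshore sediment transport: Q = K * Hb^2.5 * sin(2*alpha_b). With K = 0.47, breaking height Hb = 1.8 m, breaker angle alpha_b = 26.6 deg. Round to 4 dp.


Q = K * Hb^2.5 * sin(2 * alpha_b)
Hb^2.5 = 1.8^2.5 = 4.346916
sin(2 * 26.6) = sin(53.2) = 0.800731
Q = 0.47 * 4.346916 * 0.800731
Q = 1.6359 m^3/s

1.6359


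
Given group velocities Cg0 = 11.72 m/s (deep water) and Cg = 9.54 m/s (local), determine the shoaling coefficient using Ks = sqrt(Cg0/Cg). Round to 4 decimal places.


Ks = sqrt(Cg0 / Cg)
Ks = sqrt(11.72 / 9.54)
Ks = sqrt(1.2285)
Ks = 1.1084

1.1084


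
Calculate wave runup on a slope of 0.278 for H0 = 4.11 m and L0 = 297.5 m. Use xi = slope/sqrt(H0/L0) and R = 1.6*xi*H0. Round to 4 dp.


xi = slope / sqrt(H0/L0)
H0/L0 = 4.11/297.5 = 0.013815
sqrt(0.013815) = 0.117538
xi = 0.278 / 0.117538 = 2.365197
R = 1.6 * xi * H0 = 1.6 * 2.365197 * 4.11
R = 15.5535 m

15.5535


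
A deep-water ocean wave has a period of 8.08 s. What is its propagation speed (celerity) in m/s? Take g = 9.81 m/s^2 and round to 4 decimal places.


We use the deep-water celerity formula:
C = g * T / (2 * pi)
C = 9.81 * 8.08 / (2 * 3.14159...)
C = 79.264800 / 6.283185
C = 12.6154 m/s

12.6154


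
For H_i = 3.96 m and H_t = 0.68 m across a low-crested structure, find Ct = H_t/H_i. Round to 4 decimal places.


Ct = H_t / H_i
Ct = 0.68 / 3.96
Ct = 0.1717

0.1717


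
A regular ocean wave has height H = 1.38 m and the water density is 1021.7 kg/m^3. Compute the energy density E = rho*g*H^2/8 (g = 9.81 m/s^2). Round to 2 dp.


E = (1/8) * rho * g * H^2
E = (1/8) * 1021.7 * 9.81 * 1.38^2
E = 0.125 * 1021.7 * 9.81 * 1.9044
E = 2385.95 J/m^2

2385.95


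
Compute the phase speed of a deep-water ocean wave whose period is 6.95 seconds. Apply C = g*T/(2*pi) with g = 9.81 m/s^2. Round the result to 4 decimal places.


We use the deep-water celerity formula:
C = g * T / (2 * pi)
C = 9.81 * 6.95 / (2 * 3.14159...)
C = 68.179500 / 6.283185
C = 10.8511 m/s

10.8511


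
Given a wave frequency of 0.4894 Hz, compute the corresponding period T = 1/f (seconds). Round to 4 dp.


T = 1 / f
T = 1 / 0.4894
T = 2.0433 s

2.0433


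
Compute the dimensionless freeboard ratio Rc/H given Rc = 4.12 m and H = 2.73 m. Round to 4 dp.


Relative freeboard = Rc / H
= 4.12 / 2.73
= 1.5092

1.5092


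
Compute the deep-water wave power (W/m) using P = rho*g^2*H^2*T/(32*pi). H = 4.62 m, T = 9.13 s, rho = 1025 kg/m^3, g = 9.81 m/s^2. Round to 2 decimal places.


P = rho * g^2 * H^2 * T / (32 * pi)
P = 1025 * 9.81^2 * 4.62^2 * 9.13 / (32 * pi)
P = 1025 * 96.2361 * 21.3444 * 9.13 / 100.53096
P = 191212.71 W/m

191212.71


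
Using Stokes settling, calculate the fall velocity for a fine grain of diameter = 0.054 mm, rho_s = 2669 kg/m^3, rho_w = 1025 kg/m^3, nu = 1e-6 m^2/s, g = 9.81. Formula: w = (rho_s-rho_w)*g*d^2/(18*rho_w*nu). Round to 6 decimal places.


w = (rho_s - rho_w) * g * d^2 / (18 * rho_w * nu)
d = 0.054 mm = 0.000054 m
rho_s - rho_w = 2669 - 1025 = 1644
Numerator = 1644 * 9.81 * (0.000054)^2 = 0.000047028198
Denominator = 18 * 1025 * 1e-6 = 0.018450
w = 0.002549 m/s

0.002549


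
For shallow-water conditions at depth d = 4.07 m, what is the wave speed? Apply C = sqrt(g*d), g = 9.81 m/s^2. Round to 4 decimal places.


Using the shallow-water approximation:
C = sqrt(g * d) = sqrt(9.81 * 4.07)
C = sqrt(39.9267)
C = 6.3188 m/s

6.3188


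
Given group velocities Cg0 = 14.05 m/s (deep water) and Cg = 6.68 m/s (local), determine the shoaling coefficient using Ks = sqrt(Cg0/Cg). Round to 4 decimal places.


Ks = sqrt(Cg0 / Cg)
Ks = sqrt(14.05 / 6.68)
Ks = sqrt(2.1033)
Ks = 1.4503

1.4503


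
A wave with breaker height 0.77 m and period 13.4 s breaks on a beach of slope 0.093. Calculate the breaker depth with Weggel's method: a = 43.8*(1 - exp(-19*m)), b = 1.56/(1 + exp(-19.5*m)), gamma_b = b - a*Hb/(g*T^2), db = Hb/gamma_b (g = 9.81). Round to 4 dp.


a = 43.8 * (1 - exp(-19 * m))
exp(-19 * 0.093) = exp(-1.7670) = 0.170845
a = 43.8 * (1 - 0.170845) = 36.317000
b = 1.56 / (1 + exp(-19.5 * m))
exp(-19.5 * 0.093) = exp(-1.8135) = 0.163082
b = 1.56 / (1 + 0.163082) = 1.341264
Hb / (g * T^2) = 0.77 / (9.81 * 13.4^2) = 0.77 / 1761.4836 = 0.00043713
gamma_b = b - a * Hb/(g*T^2) = 1.341264 - 36.317000 * 0.00043713 = 1.325388
db = Hb / gamma_b = 0.77 / 1.325388
db = 0.5810 m

0.5810


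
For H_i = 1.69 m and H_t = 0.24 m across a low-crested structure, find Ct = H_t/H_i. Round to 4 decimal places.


Ct = H_t / H_i
Ct = 0.24 / 1.69
Ct = 0.1420

0.1420


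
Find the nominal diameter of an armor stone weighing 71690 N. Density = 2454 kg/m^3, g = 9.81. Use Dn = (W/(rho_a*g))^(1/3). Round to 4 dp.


V = W / (rho_a * g)
V = 71690 / (2454 * 9.81)
V = 71690 / 24073.74
V = 2.977934 m^3
Dn = V^(1/3) = 2.977934^(1/3)
Dn = 1.4387 m

1.4387


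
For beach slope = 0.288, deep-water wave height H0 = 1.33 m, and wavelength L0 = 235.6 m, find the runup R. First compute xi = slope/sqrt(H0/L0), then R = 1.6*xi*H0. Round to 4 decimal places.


xi = slope / sqrt(H0/L0)
H0/L0 = 1.33/235.6 = 0.005645
sqrt(0.005645) = 0.075134
xi = 0.288 / 0.075134 = 3.833137
R = 1.6 * xi * H0 = 1.6 * 3.833137 * 1.33
R = 8.1569 m

8.1569


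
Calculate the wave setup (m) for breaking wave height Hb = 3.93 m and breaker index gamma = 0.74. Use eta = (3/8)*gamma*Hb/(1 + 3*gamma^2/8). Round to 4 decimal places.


eta = (3/8) * gamma * Hb / (1 + 3*gamma^2/8)
Numerator = (3/8) * 0.74 * 3.93 = 1.090575
Denominator = 1 + 3*0.74^2/8 = 1 + 0.205350 = 1.205350
eta = 1.090575 / 1.205350
eta = 0.9048 m

0.9048


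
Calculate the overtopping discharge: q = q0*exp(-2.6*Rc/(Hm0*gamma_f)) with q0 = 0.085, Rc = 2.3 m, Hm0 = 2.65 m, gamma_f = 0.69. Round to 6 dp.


q = q0 * exp(-2.6 * Rc / (Hm0 * gamma_f))
Exponent = -2.6 * 2.3 / (2.65 * 0.69)
= -2.6 * 2.3 / 1.8285
= -3.270440
exp(-3.270440) = 0.037990
q = 0.085 * 0.037990
q = 0.003229 m^3/s/m

0.003229


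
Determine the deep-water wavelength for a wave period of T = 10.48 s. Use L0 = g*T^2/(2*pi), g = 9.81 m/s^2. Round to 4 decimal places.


L0 = g * T^2 / (2 * pi)
L0 = 9.81 * 10.48^2 / (2 * pi)
L0 = 9.81 * 109.8304 / 6.28319
L0 = 1077.4362 / 6.28319
L0 = 171.4793 m

171.4793


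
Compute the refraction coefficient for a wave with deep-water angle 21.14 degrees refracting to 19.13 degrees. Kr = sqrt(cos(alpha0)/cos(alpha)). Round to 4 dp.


Kr = sqrt(cos(alpha0) / cos(alpha))
cos(21.14) = 0.932702
cos(19.13) = 0.944777
Kr = sqrt(0.932702 / 0.944777)
Kr = sqrt(0.987219)
Kr = 0.9936

0.9936


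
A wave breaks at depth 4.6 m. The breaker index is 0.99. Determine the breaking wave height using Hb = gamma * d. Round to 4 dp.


Hb = gamma * d
Hb = 0.99 * 4.6
Hb = 4.5540 m

4.5540


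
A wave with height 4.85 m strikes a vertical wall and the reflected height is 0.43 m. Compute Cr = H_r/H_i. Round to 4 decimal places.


Cr = H_r / H_i
Cr = 0.43 / 4.85
Cr = 0.0887

0.0887


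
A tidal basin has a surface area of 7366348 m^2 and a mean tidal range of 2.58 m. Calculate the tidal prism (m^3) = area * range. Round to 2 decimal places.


Tidal prism = Area * Tidal range
P = 7366348 * 2.58
P = 19005177.84 m^3

19005177.84


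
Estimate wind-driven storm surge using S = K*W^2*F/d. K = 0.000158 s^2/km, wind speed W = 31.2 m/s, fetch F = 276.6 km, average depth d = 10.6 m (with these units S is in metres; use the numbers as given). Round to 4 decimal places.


S = K * W^2 * F / d
W^2 = 31.2^2 = 973.44
S = 0.000158 * 973.44 * 276.6 / 10.6
Numerator = 0.000158 * 973.44 * 276.6 = 42.542054
S = 42.542054 / 10.6 = 4.0134 m

4.0134


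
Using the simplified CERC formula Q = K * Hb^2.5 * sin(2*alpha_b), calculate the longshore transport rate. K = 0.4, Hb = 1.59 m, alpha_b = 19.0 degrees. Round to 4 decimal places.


Q = K * Hb^2.5 * sin(2 * alpha_b)
Hb^2.5 = 1.59^2.5 = 3.187813
sin(2 * 19.0) = sin(38.0) = 0.615661
Q = 0.4 * 3.187813 * 0.615661
Q = 0.7850 m^3/s

0.7850


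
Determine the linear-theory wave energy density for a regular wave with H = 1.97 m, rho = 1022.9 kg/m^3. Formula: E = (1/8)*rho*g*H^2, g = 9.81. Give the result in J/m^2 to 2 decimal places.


E = (1/8) * rho * g * H^2
E = (1/8) * 1022.9 * 9.81 * 1.97^2
E = 0.125 * 1022.9 * 9.81 * 3.8809
E = 4867.93 J/m^2

4867.93
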